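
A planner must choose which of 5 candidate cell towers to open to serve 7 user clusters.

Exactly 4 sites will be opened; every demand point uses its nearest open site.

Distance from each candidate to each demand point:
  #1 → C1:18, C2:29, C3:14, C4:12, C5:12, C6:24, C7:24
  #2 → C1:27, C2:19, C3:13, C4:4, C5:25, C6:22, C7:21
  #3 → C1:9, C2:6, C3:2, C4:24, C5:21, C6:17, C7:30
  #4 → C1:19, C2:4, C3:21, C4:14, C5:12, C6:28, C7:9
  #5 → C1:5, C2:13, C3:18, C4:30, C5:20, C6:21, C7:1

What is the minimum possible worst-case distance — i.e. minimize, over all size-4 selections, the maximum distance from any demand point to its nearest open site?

17

Open {#1, #2, #3, #4}.
  Farthest demand point is C6 at distance 17 (to #3); all others are ≤ 17.
With {#1, #2, #3, #5} the worst case is 17.
With {#1, #3, #4, #5} the worst case is 17.
No size-4 selection achieves below 17.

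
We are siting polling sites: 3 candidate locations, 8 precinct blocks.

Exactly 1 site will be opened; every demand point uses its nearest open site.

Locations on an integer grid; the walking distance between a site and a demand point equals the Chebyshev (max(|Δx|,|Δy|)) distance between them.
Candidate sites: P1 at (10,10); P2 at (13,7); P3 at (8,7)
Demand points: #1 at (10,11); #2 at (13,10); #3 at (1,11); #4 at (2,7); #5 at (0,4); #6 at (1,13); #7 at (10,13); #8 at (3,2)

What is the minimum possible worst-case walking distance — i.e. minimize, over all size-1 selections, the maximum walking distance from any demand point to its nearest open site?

8

Open {P3}.
  Farthest demand point is #5 at walking distance 8 (to P3); all others are ≤ 8.
With {P1} the worst case is 10.
With {P2} the worst case is 13.
No size-1 selection achieves below 8.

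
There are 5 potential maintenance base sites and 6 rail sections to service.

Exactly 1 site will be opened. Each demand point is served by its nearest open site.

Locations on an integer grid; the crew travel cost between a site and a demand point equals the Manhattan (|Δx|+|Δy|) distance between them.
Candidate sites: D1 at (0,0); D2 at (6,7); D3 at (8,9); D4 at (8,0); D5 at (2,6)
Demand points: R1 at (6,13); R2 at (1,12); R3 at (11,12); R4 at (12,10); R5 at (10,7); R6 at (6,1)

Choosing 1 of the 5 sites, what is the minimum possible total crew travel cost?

41

Open {D3}.
  R1→D3 6, R2→D3 10, R3→D3 6, R4→D3 5, R5→D3 4, R6→D3 10  ⇒ total 41.
Compare {D2}: total 45.
Compare {D5}: total 65.
No size-1 selection does better; minimum is 41.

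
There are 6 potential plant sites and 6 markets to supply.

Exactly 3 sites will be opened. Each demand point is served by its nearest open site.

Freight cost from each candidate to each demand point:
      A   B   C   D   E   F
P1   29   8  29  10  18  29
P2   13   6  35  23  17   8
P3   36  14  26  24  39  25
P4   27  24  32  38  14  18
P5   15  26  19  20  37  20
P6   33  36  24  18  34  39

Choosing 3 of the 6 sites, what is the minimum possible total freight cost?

73

Open {P1, P2, P5}.
  A→P2 13, B→P2 6, C→P5 19, D→P1 10, E→P2 17, F→P2 8  ⇒ total 73.
Compare {P1, P2, P6}: total 78.
Compare {P1, P2, P3}: total 80.
No size-3 selection does better; minimum is 73.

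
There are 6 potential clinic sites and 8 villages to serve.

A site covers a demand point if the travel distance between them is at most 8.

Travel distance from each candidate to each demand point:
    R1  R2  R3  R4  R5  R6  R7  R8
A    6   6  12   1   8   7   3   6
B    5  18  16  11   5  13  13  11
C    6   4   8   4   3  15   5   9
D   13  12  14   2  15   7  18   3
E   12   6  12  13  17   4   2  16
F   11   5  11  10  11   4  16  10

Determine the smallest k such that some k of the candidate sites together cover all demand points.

2

Coverage sets (demand points within 8 of each site):
  A: {R1, R2, R4, R5, R6, R7, R8}
  B: {R1, R5}
  C: {R1, R2, R3, R4, R5, R7}
  D: {R4, R6, R8}
  E: {R2, R6, R7}
  F: {R2, R6}
No single site covers all 8 demand points.
But {A, C} covers everything, so the minimum is 2.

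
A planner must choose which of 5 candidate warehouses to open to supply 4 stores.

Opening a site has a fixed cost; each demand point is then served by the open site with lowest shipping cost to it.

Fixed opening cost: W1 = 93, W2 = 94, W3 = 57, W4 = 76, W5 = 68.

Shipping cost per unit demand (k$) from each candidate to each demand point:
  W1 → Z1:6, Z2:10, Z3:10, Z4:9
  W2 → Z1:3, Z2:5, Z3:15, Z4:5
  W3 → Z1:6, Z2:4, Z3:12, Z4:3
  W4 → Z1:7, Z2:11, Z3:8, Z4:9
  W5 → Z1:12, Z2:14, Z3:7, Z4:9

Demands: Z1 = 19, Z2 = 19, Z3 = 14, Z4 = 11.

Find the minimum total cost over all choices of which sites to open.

Open {W3, W5}: assign each demand point to its cheapest open site.
  Z1→W3 19×6=114, Z2→W3 19×4=76, Z3→W5 14×7=98, Z4→W3 11×3=33
  shipping cost 321, fixed 125 → total 446.
Compare {W3}: shipping cost 391 + fixed 57 = 448.
Compare {W2, W5}: shipping cost 305 + fixed 162 = 467.
Compare {W3, W4}: shipping cost 335 + fixed 133 = 468.
All other subsets cost ≥ 448. Minimum total cost: 446.

446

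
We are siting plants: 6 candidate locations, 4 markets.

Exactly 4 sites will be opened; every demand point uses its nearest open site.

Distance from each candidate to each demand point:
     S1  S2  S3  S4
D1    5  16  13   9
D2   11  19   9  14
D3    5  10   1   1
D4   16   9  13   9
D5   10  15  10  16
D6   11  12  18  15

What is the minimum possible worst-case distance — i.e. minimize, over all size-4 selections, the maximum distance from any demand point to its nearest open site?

9

Open {D1, D2, D3, D4}.
  Farthest demand point is S2 at distance 9 (to D4); all others are ≤ 9.
With {D1, D2, D4, D5} the worst case is 9.
With {D1, D2, D4, D6} the worst case is 9.
No size-4 selection achieves below 9.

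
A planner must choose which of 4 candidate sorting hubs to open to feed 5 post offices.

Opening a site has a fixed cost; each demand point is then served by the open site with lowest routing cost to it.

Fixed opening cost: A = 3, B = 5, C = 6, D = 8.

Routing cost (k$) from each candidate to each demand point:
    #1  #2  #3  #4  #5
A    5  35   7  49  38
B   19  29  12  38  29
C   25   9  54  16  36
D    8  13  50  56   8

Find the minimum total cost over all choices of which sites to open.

Open {A, C, D}: assign each demand point to its cheapest open site.
  #1→A 5, #2→C 9, #3→A 7, #4→C 16, #5→D 8
  routing cost 45, fixed 17 → total 62.
Compare {A, B, C, D}: routing cost 45 + fixed 22 = 67.
Compare {B, C, D}: routing cost 53 + fixed 19 = 72.
Compare {A, B, C}: routing cost 66 + fixed 14 = 80.
All other subsets cost ≥ 67. Minimum total cost: 62.

62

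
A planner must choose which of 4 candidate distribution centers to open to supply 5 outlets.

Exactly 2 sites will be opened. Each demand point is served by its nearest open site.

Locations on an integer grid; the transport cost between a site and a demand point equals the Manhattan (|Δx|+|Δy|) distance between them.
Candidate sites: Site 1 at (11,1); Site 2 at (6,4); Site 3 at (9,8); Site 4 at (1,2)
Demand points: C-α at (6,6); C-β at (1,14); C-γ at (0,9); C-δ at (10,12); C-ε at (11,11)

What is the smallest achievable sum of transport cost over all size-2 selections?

35

Open {Site 3, Site 4}.
  C-α→Site 3 5, C-β→Site 4 12, C-γ→Site 4 8, C-δ→Site 3 5, C-ε→Site 3 5  ⇒ total 35.
Compare {Site 2, Site 3}: total 36.
Compare {Site 1, Site 3}: total 39.
No size-2 selection does better; minimum is 35.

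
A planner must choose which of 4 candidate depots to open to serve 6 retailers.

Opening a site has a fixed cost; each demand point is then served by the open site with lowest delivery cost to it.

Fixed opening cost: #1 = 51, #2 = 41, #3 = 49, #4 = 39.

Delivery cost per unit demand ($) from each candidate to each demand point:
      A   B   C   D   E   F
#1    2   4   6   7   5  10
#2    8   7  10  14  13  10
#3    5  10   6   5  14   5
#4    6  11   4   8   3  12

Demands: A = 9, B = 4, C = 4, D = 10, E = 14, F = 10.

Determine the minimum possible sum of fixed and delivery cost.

328

Open {#1, #3}: assign each demand point to its cheapest open site.
  A→#1 9×2=18, B→#1 4×4=16, C→#1 4×6=24, D→#3 10×5=50, E→#1 14×5=70, F→#3 10×5=50
  delivery cost 228, fixed 100 → total 328.
Compare {#3, #4}: delivery cost 243 + fixed 88 = 331.
Compare {#1, #3, #4}: delivery cost 192 + fixed 139 = 331.
Compare {#1}: delivery cost 298 + fixed 51 = 349.
All other subsets cost ≥ 331. Minimum total cost: 328.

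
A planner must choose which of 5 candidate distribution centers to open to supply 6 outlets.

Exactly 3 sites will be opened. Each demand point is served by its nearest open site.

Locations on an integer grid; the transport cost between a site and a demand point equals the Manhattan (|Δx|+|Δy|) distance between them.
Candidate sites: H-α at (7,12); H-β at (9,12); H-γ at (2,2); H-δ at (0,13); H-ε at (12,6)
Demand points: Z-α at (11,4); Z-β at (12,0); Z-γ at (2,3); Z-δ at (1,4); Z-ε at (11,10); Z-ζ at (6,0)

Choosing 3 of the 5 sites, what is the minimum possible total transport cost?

Open {H-β, H-γ, H-ε}.
  Z-α→H-ε 3, Z-β→H-ε 6, Z-γ→H-γ 1, Z-δ→H-γ 3, Z-ε→H-β 4, Z-ζ→H-γ 6  ⇒ total 23.
Compare {H-α, H-γ, H-ε}: total 24.
Compare {H-γ, H-δ, H-ε}: total 24.
No size-3 selection does better; minimum is 23.

23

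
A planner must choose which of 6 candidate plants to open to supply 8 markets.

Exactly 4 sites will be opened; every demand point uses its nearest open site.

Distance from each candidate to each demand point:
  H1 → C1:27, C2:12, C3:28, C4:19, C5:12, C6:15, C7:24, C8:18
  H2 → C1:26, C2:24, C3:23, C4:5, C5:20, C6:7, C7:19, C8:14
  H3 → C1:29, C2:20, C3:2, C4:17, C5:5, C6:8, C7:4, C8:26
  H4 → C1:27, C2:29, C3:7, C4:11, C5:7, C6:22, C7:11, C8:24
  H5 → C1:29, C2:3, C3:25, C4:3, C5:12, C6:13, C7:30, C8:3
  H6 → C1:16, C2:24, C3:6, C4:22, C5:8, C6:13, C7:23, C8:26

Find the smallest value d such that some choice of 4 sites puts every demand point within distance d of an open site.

Open {H1, H2, H3, H6}.
  Farthest demand point is C1 at distance 16 (to H6); all others are ≤ 16.
With {H1, H2, H4, H6} the worst case is 16.
With {H1, H3, H5, H6} the worst case is 16.
No size-4 selection achieves below 16.

16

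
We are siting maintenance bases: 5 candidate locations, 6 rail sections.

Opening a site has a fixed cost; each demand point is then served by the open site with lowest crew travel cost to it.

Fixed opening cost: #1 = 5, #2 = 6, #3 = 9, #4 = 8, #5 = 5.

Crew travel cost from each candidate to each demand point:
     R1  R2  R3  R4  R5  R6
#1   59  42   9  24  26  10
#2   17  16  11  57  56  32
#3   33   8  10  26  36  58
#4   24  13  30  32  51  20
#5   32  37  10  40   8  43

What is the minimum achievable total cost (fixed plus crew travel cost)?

100

Open {#1, #2, #5}: assign each demand point to its cheapest open site.
  R1→#2 17, R2→#2 16, R3→#1 9, R4→#1 24, R5→#5 8, R6→#1 10
  crew travel cost 84, fixed 16 → total 100.
Compare {#1, #2, #3, #5}: crew travel cost 76 + fixed 25 = 101.
Compare {#1, #2, #4, #5}: crew travel cost 81 + fixed 24 = 105.
Compare {#1, #4, #5}: crew travel cost 88 + fixed 18 = 106.
All other subsets cost ≥ 101. Minimum total cost: 100.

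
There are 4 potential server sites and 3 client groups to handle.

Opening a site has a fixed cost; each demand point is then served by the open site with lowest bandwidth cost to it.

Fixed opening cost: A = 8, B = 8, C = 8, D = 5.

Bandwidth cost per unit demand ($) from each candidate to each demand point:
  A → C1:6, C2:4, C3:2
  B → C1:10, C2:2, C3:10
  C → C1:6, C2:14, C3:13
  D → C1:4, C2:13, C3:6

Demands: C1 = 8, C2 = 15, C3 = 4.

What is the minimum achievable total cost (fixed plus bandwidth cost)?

91

Open {A, B, D}: assign each demand point to its cheapest open site.
  C1→D 8×4=32, C2→B 15×2=30, C3→A 4×2=8
  bandwidth cost 70, fixed 21 → total 91.
Compare {B, D}: bandwidth cost 86 + fixed 13 = 99.
Compare {A, B, C, D}: bandwidth cost 70 + fixed 29 = 99.
Compare {A, B}: bandwidth cost 86 + fixed 16 = 102.
All other subsets cost ≥ 99. Minimum total cost: 91.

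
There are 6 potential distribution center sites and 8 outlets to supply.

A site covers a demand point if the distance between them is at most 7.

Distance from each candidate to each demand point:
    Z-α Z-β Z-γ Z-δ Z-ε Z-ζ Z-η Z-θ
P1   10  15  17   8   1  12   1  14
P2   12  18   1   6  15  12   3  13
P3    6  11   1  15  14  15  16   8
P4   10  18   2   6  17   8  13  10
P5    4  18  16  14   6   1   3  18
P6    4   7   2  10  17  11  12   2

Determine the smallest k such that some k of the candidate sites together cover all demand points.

Coverage sets (demand points within 7 of each site):
  P1: {Z-ε, Z-η}
  P2: {Z-γ, Z-δ, Z-η}
  P3: {Z-α, Z-γ}
  P4: {Z-γ, Z-δ}
  P5: {Z-α, Z-ε, Z-ζ, Z-η}
  P6: {Z-α, Z-β, Z-γ, Z-θ}
No 2 sites suffice: every size-2 union leaves at least one demand point uncovered.
But {P2, P5, P6} covers everything, so the minimum is 3.

3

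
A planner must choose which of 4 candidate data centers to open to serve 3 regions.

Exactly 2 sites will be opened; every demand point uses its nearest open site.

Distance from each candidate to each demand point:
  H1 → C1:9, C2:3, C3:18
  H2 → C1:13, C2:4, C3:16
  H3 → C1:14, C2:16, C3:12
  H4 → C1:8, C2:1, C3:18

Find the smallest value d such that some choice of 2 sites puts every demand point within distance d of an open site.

Open {H1, H3}.
  Farthest demand point is C3 at distance 12 (to H3); all others are ≤ 12.
With {H3, H4} the worst case is 12.
With {H2, H3} the worst case is 13.
No size-2 selection achieves below 12.

12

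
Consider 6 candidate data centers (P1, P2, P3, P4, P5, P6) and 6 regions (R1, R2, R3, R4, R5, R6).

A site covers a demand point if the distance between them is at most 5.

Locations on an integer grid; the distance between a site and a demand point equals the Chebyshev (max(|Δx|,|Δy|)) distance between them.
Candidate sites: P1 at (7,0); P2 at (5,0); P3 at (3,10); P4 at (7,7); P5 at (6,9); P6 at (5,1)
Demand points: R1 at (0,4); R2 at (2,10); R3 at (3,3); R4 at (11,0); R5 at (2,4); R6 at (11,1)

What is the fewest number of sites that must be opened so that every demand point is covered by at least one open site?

3

Coverage sets (demand points within 5 of each site):
  P1: {R3, R4, R5, R6}
  P2: {R1, R3, R5}
  P3: {R2}
  P4: {R2, R3, R5}
  P5: {R2, R5}
  P6: {R1, R3, R5}
No 2 sites suffice: every size-2 union leaves at least one demand point uncovered.
But {P1, P2, P3} covers everything, so the minimum is 3.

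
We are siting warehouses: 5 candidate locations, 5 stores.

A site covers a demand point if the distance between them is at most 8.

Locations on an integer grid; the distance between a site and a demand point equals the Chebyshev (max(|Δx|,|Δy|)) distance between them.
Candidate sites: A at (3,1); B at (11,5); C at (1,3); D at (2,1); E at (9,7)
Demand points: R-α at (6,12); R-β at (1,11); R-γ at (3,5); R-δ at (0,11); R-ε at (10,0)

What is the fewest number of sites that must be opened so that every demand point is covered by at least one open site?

Coverage sets (demand points within 8 of each site):
  A: {R-γ, R-ε}
  B: {R-α, R-γ, R-ε}
  C: {R-β, R-γ, R-δ}
  D: {R-γ, R-ε}
  E: {R-α, R-β, R-γ, R-ε}
No single site covers all 5 demand points.
But {B, C} covers everything, so the minimum is 2.

2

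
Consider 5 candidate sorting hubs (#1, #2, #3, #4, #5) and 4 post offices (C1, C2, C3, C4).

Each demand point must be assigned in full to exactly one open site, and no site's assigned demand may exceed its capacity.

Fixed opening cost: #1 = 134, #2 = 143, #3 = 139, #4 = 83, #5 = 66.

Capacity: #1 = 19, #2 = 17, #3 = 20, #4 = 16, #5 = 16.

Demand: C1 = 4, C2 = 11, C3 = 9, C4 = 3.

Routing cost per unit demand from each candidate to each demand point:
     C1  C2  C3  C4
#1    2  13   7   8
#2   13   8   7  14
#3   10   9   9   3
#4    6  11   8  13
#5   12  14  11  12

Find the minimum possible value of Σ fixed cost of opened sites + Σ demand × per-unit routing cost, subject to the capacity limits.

Open {#3, #4}; cheapest assignment that respects the capacities:
  #3 (cap 20, load 14): C2, C4 — cost 11×9 + 3×3 = 108
  #4 (cap 16, load 13): C1, C3 — cost 4×6 + 9×8 = 96
  Shipping 204, fixed 222 → total 426.
  Any other capacity-feasible assignment to {#3, #4} ships for at least 204.
Compare {#4, #5}: its best feasible assignment gives total 429.
Compare {#1, #4}: its best feasible assignment gives total 433.
Every other set of open sites that can feasibly serve all demand totals ≥ 429 even under its best assignment. Minimum: 426.

426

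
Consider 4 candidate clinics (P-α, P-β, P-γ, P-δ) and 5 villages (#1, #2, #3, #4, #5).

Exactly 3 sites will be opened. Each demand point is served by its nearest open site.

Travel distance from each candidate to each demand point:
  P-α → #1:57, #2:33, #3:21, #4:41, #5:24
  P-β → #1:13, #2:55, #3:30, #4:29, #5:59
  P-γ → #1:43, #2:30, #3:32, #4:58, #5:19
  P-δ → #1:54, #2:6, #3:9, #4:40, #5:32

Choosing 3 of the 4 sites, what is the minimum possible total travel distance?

Open {P-β, P-γ, P-δ}.
  #1→P-β 13, #2→P-δ 6, #3→P-δ 9, #4→P-β 29, #5→P-γ 19  ⇒ total 76.
Compare {P-α, P-β, P-δ}: total 81.
Compare {P-α, P-β, P-γ}: total 112.
No size-3 selection does better; minimum is 76.

76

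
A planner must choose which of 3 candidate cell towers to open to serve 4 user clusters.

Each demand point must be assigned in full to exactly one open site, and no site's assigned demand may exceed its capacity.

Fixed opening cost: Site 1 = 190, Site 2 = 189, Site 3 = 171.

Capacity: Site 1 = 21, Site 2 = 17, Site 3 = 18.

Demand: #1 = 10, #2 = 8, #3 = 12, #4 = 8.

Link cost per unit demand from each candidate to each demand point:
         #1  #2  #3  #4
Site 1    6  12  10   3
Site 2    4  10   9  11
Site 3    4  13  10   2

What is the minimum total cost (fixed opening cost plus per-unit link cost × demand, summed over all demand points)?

633

Open {Site 1, Site 3}; cheapest assignment that respects the capacities:
  Site 1 (cap 21, load 20): #2, #3 — cost 8×12 + 12×10 = 216
  Site 3 (cap 18, load 18): #1, #4 — cost 10×4 + 8×2 = 56
  Shipping 272, fixed 361 → total 633.
  Any other capacity-feasible assignment to {Site 1, Site 3} ships for at least 272.
Compare {Site 1, Site 2, Site 3}: its best feasible assignment gives total 806.
Every other set of open sites that can feasibly serve all demand totals ≥ 806 even under its best assignment. Minimum: 633.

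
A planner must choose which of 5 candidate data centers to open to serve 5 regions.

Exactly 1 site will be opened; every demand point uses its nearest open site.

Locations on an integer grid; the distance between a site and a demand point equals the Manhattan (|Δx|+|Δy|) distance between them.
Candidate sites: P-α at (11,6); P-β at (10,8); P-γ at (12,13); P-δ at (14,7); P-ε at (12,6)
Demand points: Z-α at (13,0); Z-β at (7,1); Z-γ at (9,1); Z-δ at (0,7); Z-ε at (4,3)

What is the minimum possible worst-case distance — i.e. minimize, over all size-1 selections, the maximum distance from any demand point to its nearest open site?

11

Open {P-β}.
  Farthest demand point is Z-α at distance 11 (to P-β); all others are ≤ 11.
With {P-α} the worst case is 12.
With {P-ε} the worst case is 13.
No size-1 selection achieves below 11.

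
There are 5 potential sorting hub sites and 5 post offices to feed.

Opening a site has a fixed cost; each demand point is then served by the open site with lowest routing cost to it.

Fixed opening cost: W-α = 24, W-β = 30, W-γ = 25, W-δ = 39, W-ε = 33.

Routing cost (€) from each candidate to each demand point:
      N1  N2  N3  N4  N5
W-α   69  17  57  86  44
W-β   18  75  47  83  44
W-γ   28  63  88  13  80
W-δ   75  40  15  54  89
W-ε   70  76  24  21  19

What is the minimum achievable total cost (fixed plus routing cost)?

Open {W-α, W-γ, W-ε}: assign each demand point to its cheapest open site.
  N1→W-γ 28, N2→W-α 17, N3→W-ε 24, N4→W-γ 13, N5→W-ε 19
  routing cost 101, fixed 82 → total 183.
Compare {W-α, W-β, W-ε}: routing cost 99 + fixed 87 = 186.
Compare {W-α, W-β, W-γ, W-ε}: routing cost 91 + fixed 112 = 203.
Compare {W-γ, W-ε}: routing cost 147 + fixed 58 = 205.
All other subsets cost ≥ 186. Minimum total cost: 183.

183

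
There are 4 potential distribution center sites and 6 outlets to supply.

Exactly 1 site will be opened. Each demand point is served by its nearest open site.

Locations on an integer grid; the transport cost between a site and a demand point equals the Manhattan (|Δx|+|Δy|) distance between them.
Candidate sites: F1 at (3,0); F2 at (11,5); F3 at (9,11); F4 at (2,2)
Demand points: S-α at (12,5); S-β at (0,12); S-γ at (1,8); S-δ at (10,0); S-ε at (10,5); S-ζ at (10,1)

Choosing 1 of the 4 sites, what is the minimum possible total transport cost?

Open {F2}.
  S-α→F2 1, S-β→F2 18, S-γ→F2 13, S-δ→F2 6, S-ε→F2 1, S-ζ→F2 5  ⇒ total 44.
Compare {F3}: total 60.
Compare {F4}: total 62.
No size-1 selection does better; minimum is 44.

44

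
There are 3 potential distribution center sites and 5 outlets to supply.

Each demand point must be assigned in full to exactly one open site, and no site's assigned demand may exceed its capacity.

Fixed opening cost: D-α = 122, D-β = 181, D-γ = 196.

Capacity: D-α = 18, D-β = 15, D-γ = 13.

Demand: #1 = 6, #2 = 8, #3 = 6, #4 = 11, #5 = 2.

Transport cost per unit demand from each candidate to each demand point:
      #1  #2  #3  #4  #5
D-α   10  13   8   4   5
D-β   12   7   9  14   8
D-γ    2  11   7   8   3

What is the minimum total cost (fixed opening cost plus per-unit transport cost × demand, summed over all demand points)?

Open {D-α, D-β, D-γ}; cheapest assignment that respects the capacities:
  D-α (cap 18, load 13): #4, #5 — cost 11×4 + 2×5 = 54
  D-β (cap 15, load 8): #2 — cost 8×7 = 56
  D-γ (cap 13, load 12): #1, #3 — cost 6×2 + 6×7 = 54
  Shipping 164, fixed 499 → total 663.
  Any other capacity-feasible assignment to {D-α, D-β, D-γ} ships for at least 164.
Total demand is 33; every other set of sites either has combined capacity below 33 or cannot fit the demands without splitting one across sites, so {D-α, D-β, D-γ} is the only feasible choice of open sites. Minimum: 663.

663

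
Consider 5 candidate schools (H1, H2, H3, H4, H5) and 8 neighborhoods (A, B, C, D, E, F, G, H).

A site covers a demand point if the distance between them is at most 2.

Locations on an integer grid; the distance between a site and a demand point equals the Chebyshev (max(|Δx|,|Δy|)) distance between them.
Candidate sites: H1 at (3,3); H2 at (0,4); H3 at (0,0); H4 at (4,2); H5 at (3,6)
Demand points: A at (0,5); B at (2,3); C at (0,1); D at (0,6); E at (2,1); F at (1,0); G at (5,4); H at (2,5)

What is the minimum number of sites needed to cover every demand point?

3

Coverage sets (demand points within 2 of each site):
  H1: {B, E, G, H}
  H2: {A, B, D, H}
  H3: {C, E, F}
  H4: {B, E, G}
  H5: {G, H}
No 2 sites suffice: every size-2 union leaves at least one demand point uncovered.
But {H1, H2, H3} covers everything, so the minimum is 3.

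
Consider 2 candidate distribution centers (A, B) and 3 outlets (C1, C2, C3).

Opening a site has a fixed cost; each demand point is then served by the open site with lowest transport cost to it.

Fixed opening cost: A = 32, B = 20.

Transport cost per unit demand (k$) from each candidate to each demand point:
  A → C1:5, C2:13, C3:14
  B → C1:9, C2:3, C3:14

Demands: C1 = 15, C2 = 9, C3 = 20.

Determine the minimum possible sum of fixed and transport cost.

434

Open {A, B}: assign each demand point to its cheapest open site.
  C1→A 15×5=75, C2→B 9×3=27, C3→A 20×14=280
  transport cost 382, fixed 52 → total 434.
Compare {B}: transport cost 442 + fixed 20 = 462.
Compare {A}: transport cost 472 + fixed 32 = 504.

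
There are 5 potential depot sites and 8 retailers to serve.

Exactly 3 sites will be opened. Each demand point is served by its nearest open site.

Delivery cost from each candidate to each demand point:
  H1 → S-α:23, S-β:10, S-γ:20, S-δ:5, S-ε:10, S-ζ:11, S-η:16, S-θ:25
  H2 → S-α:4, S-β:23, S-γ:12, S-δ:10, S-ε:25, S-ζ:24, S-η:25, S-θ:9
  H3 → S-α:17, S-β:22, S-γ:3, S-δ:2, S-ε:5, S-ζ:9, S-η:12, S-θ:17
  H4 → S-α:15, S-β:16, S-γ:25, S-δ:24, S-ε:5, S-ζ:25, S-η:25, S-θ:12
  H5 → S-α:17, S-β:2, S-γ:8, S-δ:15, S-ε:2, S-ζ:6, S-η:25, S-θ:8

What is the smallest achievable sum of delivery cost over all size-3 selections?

39

Open {H2, H3, H5}.
  S-α→H2 4, S-β→H5 2, S-γ→H3 3, S-δ→H3 2, S-ε→H5 2, S-ζ→H5 6, S-η→H3 12, S-θ→H5 8  ⇒ total 39.
Compare {H3, H4, H5}: total 50.
Compare {H1, H2, H5}: total 51.
No size-3 selection does better; minimum is 39.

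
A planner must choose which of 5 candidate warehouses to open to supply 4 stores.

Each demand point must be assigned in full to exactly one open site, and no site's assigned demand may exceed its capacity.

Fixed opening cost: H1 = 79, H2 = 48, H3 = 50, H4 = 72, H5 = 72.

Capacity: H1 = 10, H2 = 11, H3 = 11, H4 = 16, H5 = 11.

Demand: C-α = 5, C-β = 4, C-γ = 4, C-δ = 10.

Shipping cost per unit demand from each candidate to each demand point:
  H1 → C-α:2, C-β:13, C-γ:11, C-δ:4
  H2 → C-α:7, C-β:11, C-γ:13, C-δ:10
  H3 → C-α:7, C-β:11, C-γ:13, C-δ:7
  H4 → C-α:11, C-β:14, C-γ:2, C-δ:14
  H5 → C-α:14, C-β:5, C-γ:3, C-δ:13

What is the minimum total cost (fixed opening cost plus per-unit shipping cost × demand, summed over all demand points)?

Open {H1, H2, H5}; cheapest assignment that respects the capacities:
  H1 (cap 10, load 10): C-δ — cost 10×4 = 40
  H2 (cap 11, load 5): C-α — cost 5×7 = 35
  H5 (cap 11, load 8): C-β, C-γ — cost 4×5 + 4×3 = 32
  Shipping 107, fixed 199 → total 306.
  Any other capacity-feasible assignment to {H1, H2, H5} ships for at least 107.
Compare {H2, H3, H5}: its best feasible assignment gives total 307.
Compare {H1, H3, H5}: its best feasible assignment gives total 308.
Every other set of open sites that can feasibly serve all demand totals ≥ 307 even under its best assignment. Minimum: 306.

306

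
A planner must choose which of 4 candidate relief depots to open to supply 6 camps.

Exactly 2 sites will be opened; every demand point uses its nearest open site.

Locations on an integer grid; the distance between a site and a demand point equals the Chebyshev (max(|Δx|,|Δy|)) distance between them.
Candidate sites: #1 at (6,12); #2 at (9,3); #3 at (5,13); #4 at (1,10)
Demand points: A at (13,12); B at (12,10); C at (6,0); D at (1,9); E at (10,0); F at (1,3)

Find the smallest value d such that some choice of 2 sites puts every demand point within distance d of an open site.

8

Open {#1, #2}.
  Farthest demand point is F at distance 8 (to #2); all others are ≤ 8.
With {#2, #3} the worst case is 8.
With {#2, #4} the worst case is 9.
No size-2 selection achieves below 8.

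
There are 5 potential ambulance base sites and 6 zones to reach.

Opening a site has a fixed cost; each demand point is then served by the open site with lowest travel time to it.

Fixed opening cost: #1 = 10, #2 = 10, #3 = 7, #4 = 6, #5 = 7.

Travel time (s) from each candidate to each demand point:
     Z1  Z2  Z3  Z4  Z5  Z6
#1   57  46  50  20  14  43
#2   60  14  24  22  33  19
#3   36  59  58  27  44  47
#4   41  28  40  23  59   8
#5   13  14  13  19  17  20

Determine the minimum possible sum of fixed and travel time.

Open {#4, #5}: assign each demand point to its cheapest open site.
  Z1→#5 13, Z2→#5 14, Z3→#5 13, Z4→#5 19, Z5→#5 17, Z6→#4 8
  travel time 84, fixed 13 → total 97.
Compare {#5}: travel time 96 + fixed 7 = 103.
Compare {#1, #4, #5}: travel time 81 + fixed 23 = 104.
Compare {#3, #4, #5}: travel time 84 + fixed 20 = 104.
All other subsets cost ≥ 103. Minimum total cost: 97.

97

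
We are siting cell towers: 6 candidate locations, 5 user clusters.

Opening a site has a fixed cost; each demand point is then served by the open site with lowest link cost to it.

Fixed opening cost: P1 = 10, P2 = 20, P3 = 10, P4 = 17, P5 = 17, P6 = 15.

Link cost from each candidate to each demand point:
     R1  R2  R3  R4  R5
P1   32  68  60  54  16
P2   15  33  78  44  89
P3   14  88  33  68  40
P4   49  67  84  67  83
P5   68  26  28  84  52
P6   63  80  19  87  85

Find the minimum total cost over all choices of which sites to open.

Open {P1, P2, P6}: assign each demand point to its cheapest open site.
  R1→P2 15, R2→P2 33, R3→P6 19, R4→P2 44, R5→P1 16
  link cost 127, fixed 45 → total 172.
Compare {P1, P3, P5}: link cost 138 + fixed 37 = 175.
Compare {P1, P2, P5}: link cost 129 + fixed 47 = 176.
Compare {P1, P2, P3}: link cost 140 + fixed 40 = 180.
All other subsets cost ≥ 175. Minimum total cost: 172.

172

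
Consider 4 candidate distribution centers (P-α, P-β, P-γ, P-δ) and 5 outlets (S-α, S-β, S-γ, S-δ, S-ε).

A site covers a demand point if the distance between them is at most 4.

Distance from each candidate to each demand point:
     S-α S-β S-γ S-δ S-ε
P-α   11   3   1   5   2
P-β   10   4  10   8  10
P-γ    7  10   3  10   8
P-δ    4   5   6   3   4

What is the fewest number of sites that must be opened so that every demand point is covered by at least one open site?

2

Coverage sets (demand points within 4 of each site):
  P-α: {S-β, S-γ, S-ε}
  P-β: {S-β}
  P-γ: {S-γ}
  P-δ: {S-α, S-δ, S-ε}
No single site covers all 5 demand points.
But {P-α, P-δ} covers everything, so the minimum is 2.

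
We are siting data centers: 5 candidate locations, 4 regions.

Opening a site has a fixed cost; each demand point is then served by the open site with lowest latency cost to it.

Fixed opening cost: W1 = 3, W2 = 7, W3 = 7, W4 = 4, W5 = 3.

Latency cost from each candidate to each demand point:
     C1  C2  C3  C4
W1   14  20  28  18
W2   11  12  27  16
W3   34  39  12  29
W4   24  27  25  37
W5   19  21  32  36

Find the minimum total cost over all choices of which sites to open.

Open {W2, W3}: assign each demand point to its cheapest open site.
  C1→W2 11, C2→W2 12, C3→W3 12, C4→W2 16
  latency cost 51, fixed 14 → total 65.
Compare {W1, W2, W3}: latency cost 51 + fixed 17 = 68.
Compare {W2, W3, W5}: latency cost 51 + fixed 17 = 68.
Compare {W2, W3, W4}: latency cost 51 + fixed 18 = 69.
All other subsets cost ≥ 68. Minimum total cost: 65.

65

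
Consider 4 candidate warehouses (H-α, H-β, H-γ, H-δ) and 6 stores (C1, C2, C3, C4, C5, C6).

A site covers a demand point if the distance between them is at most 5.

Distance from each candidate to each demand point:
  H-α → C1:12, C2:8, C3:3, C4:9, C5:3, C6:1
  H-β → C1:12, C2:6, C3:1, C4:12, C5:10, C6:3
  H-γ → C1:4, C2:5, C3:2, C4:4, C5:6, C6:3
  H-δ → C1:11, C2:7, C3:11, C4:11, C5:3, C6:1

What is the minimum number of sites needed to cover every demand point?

2

Coverage sets (demand points within 5 of each site):
  H-α: {C3, C5, C6}
  H-β: {C3, C6}
  H-γ: {C1, C2, C3, C4, C6}
  H-δ: {C5, C6}
No single site covers all 6 demand points.
But {H-α, H-γ} covers everything, so the minimum is 2.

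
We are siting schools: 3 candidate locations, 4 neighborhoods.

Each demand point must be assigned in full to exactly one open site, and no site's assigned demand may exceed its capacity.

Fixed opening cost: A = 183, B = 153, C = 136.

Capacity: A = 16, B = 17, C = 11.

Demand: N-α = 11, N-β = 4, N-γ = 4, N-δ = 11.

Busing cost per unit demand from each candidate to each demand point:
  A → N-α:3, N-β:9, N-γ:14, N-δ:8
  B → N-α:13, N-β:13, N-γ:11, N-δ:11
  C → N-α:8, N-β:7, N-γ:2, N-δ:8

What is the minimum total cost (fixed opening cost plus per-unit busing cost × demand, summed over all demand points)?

570

Open {A, B}; cheapest assignment that respects the capacities:
  A (cap 16, load 15): N-α, N-β — cost 11×3 + 4×9 = 69
  B (cap 17, load 15): N-γ, N-δ — cost 4×11 + 11×11 = 165
  Shipping 234, fixed 336 → total 570.
  Any other capacity-feasible assignment to {A, B} ships for at least 234.
Compare {A, B, C}: its best feasible assignment gives total 662.
Every other set of open sites that can feasibly serve all demand totals ≥ 662 even under its best assignment. Minimum: 570.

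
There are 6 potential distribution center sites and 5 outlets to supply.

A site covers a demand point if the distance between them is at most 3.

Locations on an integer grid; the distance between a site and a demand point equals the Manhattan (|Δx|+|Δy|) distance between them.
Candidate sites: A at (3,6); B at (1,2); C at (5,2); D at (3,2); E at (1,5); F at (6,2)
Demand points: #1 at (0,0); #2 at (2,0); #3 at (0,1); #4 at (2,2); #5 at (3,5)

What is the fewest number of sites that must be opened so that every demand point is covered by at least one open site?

Coverage sets (demand points within 3 of each site):
  A: {#5}
  B: {#1, #2, #3, #4}
  C: {#4}
  D: {#2, #4, #5}
  E: {#5}
  F: {}
No single site covers all 5 demand points.
But {A, B} covers everything, so the minimum is 2.

2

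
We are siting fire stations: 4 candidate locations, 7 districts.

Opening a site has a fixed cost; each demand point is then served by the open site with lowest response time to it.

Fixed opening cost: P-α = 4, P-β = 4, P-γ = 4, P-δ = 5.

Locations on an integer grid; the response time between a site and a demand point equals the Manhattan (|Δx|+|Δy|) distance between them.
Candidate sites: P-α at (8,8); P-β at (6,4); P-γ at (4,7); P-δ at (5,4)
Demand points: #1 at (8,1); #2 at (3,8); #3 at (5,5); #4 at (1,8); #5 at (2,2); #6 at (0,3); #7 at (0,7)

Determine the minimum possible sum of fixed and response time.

Open {P-γ, P-δ}: assign each demand point to its cheapest open site.
  #1→P-δ 6, #2→P-γ 2, #3→P-δ 1, #4→P-γ 4, #5→P-δ 5, #6→P-δ 6, #7→P-γ 4
  response time 28, fixed 9 → total 37.
Compare {P-β, P-γ}: response time 30 + fixed 8 = 38.
Compare {P-β, P-γ, P-δ}: response time 27 + fixed 13 = 40.
Compare {P-α, P-γ, P-δ}: response time 28 + fixed 13 = 41.
All other subsets cost ≥ 38. Minimum total cost: 37.

37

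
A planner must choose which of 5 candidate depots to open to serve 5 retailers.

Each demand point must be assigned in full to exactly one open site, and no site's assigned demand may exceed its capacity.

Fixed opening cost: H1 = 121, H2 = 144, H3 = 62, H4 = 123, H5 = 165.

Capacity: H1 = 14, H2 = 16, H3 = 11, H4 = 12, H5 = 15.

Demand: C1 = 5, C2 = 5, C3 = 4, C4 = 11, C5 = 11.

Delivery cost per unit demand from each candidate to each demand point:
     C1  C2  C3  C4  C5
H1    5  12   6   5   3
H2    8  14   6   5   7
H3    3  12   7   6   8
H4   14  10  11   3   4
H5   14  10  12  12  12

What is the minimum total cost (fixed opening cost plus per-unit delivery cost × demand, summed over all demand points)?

Open {H1, H2, H3}; cheapest assignment that respects the capacities:
  H1 (cap 14, load 11): C5 — cost 11×3 = 33
  H2 (cap 16, load 15): C3, C4 — cost 4×6 + 11×5 = 79
  H3 (cap 11, load 10): C1, C2 — cost 5×3 + 5×12 = 75
  Shipping 187, fixed 327 → total 514.
  Any other capacity-feasible assignment to {H1, H2, H3} ships for at least 187.
Compare {H1, H3, H4}: its best feasible assignment gives total 525.
Compare {H2, H3, H4}: its best feasible assignment gives total 527.
Every other set of open sites that can feasibly serve all demand totals ≥ 525 even under its best assignment. Minimum: 514.

514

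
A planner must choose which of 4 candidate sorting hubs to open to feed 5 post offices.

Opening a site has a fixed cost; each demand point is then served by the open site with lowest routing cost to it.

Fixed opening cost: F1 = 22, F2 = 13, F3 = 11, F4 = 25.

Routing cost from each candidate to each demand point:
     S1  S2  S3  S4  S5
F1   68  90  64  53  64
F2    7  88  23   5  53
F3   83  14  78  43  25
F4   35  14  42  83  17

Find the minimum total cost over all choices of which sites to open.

Open {F2, F3}: assign each demand point to its cheapest open site.
  S1→F2 7, S2→F3 14, S3→F2 23, S4→F2 5, S5→F3 25
  routing cost 74, fixed 24 → total 98.
Compare {F2, F4}: routing cost 66 + fixed 38 = 104.
Compare {F2, F3, F4}: routing cost 66 + fixed 49 = 115.
Compare {F1, F2, F3}: routing cost 74 + fixed 46 = 120.
All other subsets cost ≥ 104. Minimum total cost: 98.

98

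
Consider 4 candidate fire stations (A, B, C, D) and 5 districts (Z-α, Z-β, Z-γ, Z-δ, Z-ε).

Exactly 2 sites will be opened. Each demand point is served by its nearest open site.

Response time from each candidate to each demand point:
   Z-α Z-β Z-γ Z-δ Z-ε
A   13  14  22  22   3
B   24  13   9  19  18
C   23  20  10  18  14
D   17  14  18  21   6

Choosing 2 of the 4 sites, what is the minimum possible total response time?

Open {A, B}.
  Z-α→A 13, Z-β→B 13, Z-γ→B 9, Z-δ→B 19, Z-ε→A 3  ⇒ total 57.
Compare {A, C}: total 58.
Compare {B, D}: total 64.
No size-2 selection does better; minimum is 57.

57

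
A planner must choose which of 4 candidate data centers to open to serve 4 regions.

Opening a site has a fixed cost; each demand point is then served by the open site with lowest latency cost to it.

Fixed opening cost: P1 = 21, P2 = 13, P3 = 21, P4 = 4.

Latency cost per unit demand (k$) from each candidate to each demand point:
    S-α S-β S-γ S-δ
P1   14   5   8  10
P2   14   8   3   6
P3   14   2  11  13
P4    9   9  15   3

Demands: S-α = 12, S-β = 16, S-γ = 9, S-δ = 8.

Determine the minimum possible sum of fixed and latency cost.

229

Open {P2, P3, P4}: assign each demand point to its cheapest open site.
  S-α→P4 12×9=108, S-β→P3 16×2=32, S-γ→P2 9×3=27, S-δ→P4 8×3=24
  latency cost 191, fixed 38 → total 229.
Compare {P1, P2, P3, P4}: latency cost 191 + fixed 59 = 250.
Compare {P1, P2, P4}: latency cost 239 + fixed 38 = 277.
Compare {P1, P3, P4}: latency cost 236 + fixed 46 = 282.
All other subsets cost ≥ 250. Minimum total cost: 229.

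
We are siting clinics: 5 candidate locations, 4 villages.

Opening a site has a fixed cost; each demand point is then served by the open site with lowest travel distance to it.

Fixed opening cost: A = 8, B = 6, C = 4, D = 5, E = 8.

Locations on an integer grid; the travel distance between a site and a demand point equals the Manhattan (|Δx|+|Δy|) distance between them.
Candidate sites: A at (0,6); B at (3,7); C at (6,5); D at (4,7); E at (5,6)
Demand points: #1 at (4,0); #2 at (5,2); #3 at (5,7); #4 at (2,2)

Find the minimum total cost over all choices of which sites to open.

25

Open {C}: assign each demand point to its cheapest open site.
  #1→C 7, #2→C 4, #3→C 3, #4→C 7
  travel distance 21, fixed 4 → total 25.
Compare {D}: travel distance 21 + fixed 5 = 26.
Compare {E}: travel distance 19 + fixed 8 = 27.
Compare {C, D}: travel distance 19 + fixed 9 = 28.
All other subsets cost ≥ 26. Minimum total cost: 25.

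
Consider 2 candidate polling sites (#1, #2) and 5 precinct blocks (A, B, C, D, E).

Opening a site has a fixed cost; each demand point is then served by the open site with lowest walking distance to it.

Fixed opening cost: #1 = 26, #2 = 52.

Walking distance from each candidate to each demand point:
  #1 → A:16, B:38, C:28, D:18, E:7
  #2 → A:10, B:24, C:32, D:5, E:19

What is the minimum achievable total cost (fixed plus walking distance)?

133

Open {#1}: assign each demand point to its cheapest open site.
  A→#1 16, B→#1 38, C→#1 28, D→#1 18, E→#1 7
  walking distance 107, fixed 26 → total 133.
Compare {#2}: walking distance 90 + fixed 52 = 142.
Compare {#1, #2}: walking distance 74 + fixed 78 = 152.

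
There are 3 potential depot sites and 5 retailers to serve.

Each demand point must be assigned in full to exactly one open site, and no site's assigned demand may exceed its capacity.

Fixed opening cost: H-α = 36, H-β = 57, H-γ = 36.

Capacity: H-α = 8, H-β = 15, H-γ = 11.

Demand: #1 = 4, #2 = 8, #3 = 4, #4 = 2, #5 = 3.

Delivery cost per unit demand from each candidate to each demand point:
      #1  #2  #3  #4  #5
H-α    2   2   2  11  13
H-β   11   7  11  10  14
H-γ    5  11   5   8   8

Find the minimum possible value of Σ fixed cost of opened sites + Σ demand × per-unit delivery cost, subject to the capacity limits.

Open {H-α, H-β}; cheapest assignment that respects the capacities:
  H-α (cap 8, load 8): #1, #3 — cost 4×2 + 4×2 = 16
  H-β (cap 15, load 13): #2, #4, #5 — cost 8×7 + 2×10 + 3×14 = 118
  Shipping 134, fixed 93 → total 227.
  Any other capacity-feasible assignment to {H-α, H-β} ships for at least 134.
Compare {H-α, H-β, H-γ}: its best feasible assignment gives total 229.
Compare {H-β, H-γ}: its best feasible assignment gives total 233.
Every other set of open sites that can feasibly serve all demand totals ≥ 229 even under its best assignment. Minimum: 227.

227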